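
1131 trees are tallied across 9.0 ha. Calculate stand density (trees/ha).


Formula: Stand Density = N_trees / Area_ha
Density = 1131 trees / 9.0 ha
Density = 126 trees/ha

126


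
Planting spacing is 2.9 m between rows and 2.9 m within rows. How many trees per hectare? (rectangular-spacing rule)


Formula: TPH = 10000 m^2/ha / (spacing_x * spacing_y)
Area per tree = 2.9 m * 2.9 m = 8.41 m^2
TPH = 10000 / 8.41 = 1189 trees/ha

1189


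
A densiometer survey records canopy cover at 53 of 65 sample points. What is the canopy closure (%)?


Formula: Canopy closure = covered points / total points * 100
Closure = 53 / 65 * 100
Closure = 0.8154 * 100 = 81.5%

81.5


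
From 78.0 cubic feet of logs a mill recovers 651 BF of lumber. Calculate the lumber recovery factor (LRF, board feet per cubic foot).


Formula: LRF = Lumber Output (BF) / Log Input (ft^3)
LRF = 651 BF / 78.0 ft^3
LRF = 8.35 BF/ft^3

8.35


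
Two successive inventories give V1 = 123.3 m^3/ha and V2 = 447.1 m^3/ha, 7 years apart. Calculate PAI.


Formula: PAI = (V_T2 - V_T1) / (T2 - T1)
Volume increment = 447.1 - 123.3 = 323.8 m^3/ha
PAI = 323.8 / 7 = 46.26 m^3/ha/year

46.26


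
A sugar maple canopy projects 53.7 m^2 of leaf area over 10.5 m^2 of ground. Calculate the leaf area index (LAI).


Formula: LAI = total leaf area / ground area  (dimensionless)
LAI = 53.7 m^2 / 10.5 m^2
LAI = 5.11

5.11


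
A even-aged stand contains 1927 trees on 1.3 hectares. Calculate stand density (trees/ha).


Formula: Stand Density = N_trees / Area_ha
Density = 1927 trees / 1.3 ha
Density = 1482 trees/ha

1482


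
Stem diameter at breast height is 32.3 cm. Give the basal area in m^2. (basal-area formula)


Formula: BA = pi * (DBH/2)^2 / 10000  (cm^2 to m^2)
Radius = DBH/2 = 32.3/2 = 16.15 cm
BA = pi * 16.15^2 / 10000
   = 819.398 cm^2 / 10000
   = 0.0819 m^2

0.0819


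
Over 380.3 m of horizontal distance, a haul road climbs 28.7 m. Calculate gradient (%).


Formula: Gradient = rise / run * 100
Gradient = 28.7 / 380.3 * 100 = 7.5%

7.5


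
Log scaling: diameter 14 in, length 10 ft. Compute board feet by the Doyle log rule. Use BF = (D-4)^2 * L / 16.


Doyle: BF = (D - 4)^2 * L / 16
Adjusted diameter = 14 - 4 = 10 in
(D-4)^2 = 10^2 = 100
BF = 100 * 10 / 16 = 63 BF

63


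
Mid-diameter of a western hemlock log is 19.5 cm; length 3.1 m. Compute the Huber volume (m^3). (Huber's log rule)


Huber: V = Am * L,  Am = pi*(Dm/200)^2
Am = pi*(19.5/200)^2 = 0.029865 m^2
V = 0.029865*3.1 = 0.0926 m^3

0.0926


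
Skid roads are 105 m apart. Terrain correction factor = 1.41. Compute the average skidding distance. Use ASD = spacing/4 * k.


Formula: ASD = (spacing / 4) * correction
Uncorrected distance = spacing / 4 = 105 / 4 = 26.25 m
ASD = 26.25 * 1.41 = 37 m

37


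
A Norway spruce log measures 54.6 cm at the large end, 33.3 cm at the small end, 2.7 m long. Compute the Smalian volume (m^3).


Smalian: V = (A1 + A2)/2 * L,  A = pi*(D/200)^2
A1 = pi*(54.6/200)^2 = 0.23414 m^2
A2 = pi*(33.3/200)^2 = 0.087092 m^2
V = (0.23414+0.087092)/2*2.7 = 0.4337 m^3

0.4337


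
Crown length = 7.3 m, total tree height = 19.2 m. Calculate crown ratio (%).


Formula: Crown Ratio = (Crown Length / Total Height) * 100
CR = (7.3 m / 19.2 m) * 100
CR = 0.3802 * 100 = 38.0%

38.0


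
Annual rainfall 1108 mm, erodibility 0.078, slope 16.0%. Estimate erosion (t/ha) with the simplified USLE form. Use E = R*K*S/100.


Formula: E = R * K * S / 100  (simplified USLE)
R * K = 1108 * 0.078 = 86.424
E = 86.424 * 16.0 / 100 = 13.83 t/ha

13.83


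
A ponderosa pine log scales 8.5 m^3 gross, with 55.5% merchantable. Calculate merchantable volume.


Formula: MV = V_total * (merchantable_pct / 100)
Merchantable fraction = 55.5% / 100 = 0.555
MV = 8.5 m^3 * 0.555 = 4.718 m^3

4.718


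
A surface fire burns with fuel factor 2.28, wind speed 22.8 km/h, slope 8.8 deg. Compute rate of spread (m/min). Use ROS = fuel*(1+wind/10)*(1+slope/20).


Formula: ROS = fuel * (1 + wind/10) * (1 + slope/20)
Wind factor = 1 + 22.8/10 = 3.28
Slope factor = 1 + 8.8/20 = 1.44
ROS = 2.28 * 3.28 * 1.44 = 10.77 m/min

10.77


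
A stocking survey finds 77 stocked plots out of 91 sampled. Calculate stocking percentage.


Formula: Stocking % = stocked plots / total plots * 100
Stocking = 77 / 91 * 100
Stocking = 0.8462 * 100 = 84.6%

84.6


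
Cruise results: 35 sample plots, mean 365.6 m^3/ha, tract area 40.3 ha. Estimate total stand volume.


Formula: Total Volume = Mean Volume per ha * Total Area
Total Volume = 365.6 m^3/ha * 40.3 ha
Total Volume = 14734 m^3

14734


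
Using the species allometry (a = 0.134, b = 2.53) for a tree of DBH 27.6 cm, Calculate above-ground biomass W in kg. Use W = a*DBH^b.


Formula: W = a * DBH^b  (allometric power law)
DBH^b = 27.6^2.53 = 4420.7909
W = 0.134 * 4420.7909 = 592.4 kg

592.4


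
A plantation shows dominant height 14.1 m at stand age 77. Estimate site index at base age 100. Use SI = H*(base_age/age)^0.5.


Formula: SI = H_dom * (base_age / age)^0.5
Age ratio = 100 / 77 = 1.2987
sqrt(age_ratio) = 1.13961
SI = 14.1 * 1.13961 = 16.1 m

16.1


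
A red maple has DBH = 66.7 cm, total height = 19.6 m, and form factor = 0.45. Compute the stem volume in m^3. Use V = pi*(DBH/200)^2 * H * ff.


Formula: V = pi * (DBH/200)^2 * H * ff
Radius = DBH/200 = 66.7/200 = 0.3335 m
Radius^2 = 0.3335^2 = 0.11122225 m^2
V = pi * 0.11122225 * 19.6 * 0.45
V = 3.082 m^3

3.082


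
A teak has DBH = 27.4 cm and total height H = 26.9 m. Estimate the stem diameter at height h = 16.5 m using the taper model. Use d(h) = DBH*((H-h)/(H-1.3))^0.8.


Taper: d(h) = DBH * ((H - h) / (H - 1.3))^0.8
Numerator = H - h = 26.9 - 16.5 = 10.4 m
Denominator = H - 1.3 = 26.9 - 1.3 = 25.6 m
Ratio = 10.4 / 25.6 = 0.40625
d = 27.4 * 0.40625^0.8 = 13.3 cm

13.3


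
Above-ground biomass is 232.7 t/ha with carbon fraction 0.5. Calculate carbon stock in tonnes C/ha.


Formula: Carbon Stock = Biomass * Carbon Fraction
C = 232.7 t/ha * 0.5
C = 116.4 t C/ha

116.4


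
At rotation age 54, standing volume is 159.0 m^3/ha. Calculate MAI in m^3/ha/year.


Formula: MAI = Total Volume / Stand Age
MAI = 159.0 m^3/ha / 54 years
MAI = 2.94 m^3/ha/year

2.94


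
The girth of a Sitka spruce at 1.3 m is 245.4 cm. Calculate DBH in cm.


Formula: DBH = C / pi
DBH = 245.4 / pi
pi = 3.14159...
DBH = 78.1 cm

78.1


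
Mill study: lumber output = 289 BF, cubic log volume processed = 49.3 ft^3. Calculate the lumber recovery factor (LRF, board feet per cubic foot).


Formula: LRF = Lumber Output (BF) / Log Input (ft^3)
LRF = 289 BF / 49.3 ft^3
LRF = 5.86 BF/ft^3

5.86


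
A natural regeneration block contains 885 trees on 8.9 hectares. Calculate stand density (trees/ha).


Formula: Stand Density = N_trees / Area_ha
Density = 885 trees / 8.9 ha
Density = 99 trees/ha

99


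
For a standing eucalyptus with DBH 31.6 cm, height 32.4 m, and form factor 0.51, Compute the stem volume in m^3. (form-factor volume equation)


Formula: V = pi * (DBH/200)^2 * H * ff
Radius = DBH/200 = 31.6/200 = 0.158 m
Radius^2 = 0.158^2 = 0.024964 m^2
V = pi * 0.024964 * 32.4 * 0.51
V = 1.296 m^3

1.296


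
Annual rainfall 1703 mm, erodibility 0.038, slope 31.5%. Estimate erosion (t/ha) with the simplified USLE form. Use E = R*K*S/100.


Formula: E = R * K * S / 100  (simplified USLE)
R * K = 1703 * 0.038 = 64.714
E = 64.714 * 31.5 / 100 = 20.38 t/ha

20.38


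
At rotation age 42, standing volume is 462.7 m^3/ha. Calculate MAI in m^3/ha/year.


Formula: MAI = Total Volume / Stand Age
MAI = 462.7 m^3/ha / 42 years
MAI = 11.02 m^3/ha/year

11.02


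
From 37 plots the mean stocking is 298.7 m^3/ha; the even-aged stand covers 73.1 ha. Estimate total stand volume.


Formula: Total Volume = Mean Volume per ha * Total Area
Total Volume = 298.7 m^3/ha * 73.1 ha
Total Volume = 21835 m^3

21835


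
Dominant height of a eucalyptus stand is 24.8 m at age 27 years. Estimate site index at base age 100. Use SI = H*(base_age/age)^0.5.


Formula: SI = H_dom * (base_age / age)^0.5
Age ratio = 100 / 27 = 3.7037
sqrt(age_ratio) = 1.9245
SI = 24.8 * 1.9245 = 47.7 m

47.7


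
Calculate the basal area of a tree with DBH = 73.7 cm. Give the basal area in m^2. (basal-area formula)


Formula: BA = pi * (DBH/2)^2 / 10000  (cm^2 to m^2)
Radius = DBH/2 = 73.7/2 = 36.85 cm
BA = pi * 36.85^2 / 10000
   = 4266.0394 cm^2 / 10000
   = 0.4266 m^2

0.4266


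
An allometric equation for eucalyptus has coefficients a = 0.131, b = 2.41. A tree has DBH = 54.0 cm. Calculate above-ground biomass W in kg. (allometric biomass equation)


Formula: W = a * DBH^b  (allometric power law)
DBH^b = 54.0^2.41 = 14964.7326
W = 0.131 * 14964.7326 = 1960.4 kg

1960.4


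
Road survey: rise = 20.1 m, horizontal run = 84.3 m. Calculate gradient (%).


Formula: Gradient = rise / run * 100
Gradient = 20.1 / 84.3 * 100 = 23.8%

23.8


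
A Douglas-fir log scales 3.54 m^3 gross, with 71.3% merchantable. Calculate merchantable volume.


Formula: MV = V_total * (merchantable_pct / 100)
Merchantable fraction = 71.3% / 100 = 0.713
MV = 3.54 m^3 * 0.713 = 2.524 m^3

2.524


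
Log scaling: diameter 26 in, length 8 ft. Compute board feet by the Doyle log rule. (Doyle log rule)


Doyle: BF = (D - 4)^2 * L / 16
Adjusted diameter = 26 - 4 = 22 in
(D-4)^2 = 22^2 = 484
BF = 484 * 8 / 16 = 242 BF

242


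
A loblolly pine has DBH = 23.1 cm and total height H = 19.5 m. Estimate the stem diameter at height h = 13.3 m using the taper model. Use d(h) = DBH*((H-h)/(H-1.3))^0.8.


Taper: d(h) = DBH * ((H - h) / (H - 1.3))^0.8
Numerator = H - h = 19.5 - 13.3 = 6.2 m
Denominator = H - 1.3 = 19.5 - 1.3 = 18.2 m
Ratio = 6.2 / 18.2 = 0.34066
d = 23.1 * 0.34066^0.8 = 9.8 cm

9.8


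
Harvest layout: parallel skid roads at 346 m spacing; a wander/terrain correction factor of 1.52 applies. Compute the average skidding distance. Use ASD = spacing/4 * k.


Formula: ASD = (spacing / 4) * correction
Uncorrected distance = spacing / 4 = 346 / 4 = 86.5 m
ASD = 86.5 * 1.52 = 131 m

131


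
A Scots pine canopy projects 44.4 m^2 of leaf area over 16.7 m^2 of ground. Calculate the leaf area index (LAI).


Formula: LAI = total leaf area / ground area  (dimensionless)
LAI = 44.4 m^2 / 16.7 m^2
LAI = 2.66

2.66


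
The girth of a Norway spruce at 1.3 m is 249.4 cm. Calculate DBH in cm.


Formula: DBH = C / pi
DBH = 249.4 / pi
pi = 3.14159...
DBH = 79.4 cm

79.4


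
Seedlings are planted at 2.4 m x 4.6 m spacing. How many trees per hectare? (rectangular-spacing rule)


Formula: TPH = 10000 m^2/ha / (spacing_x * spacing_y)
Area per tree = 2.4 m * 4.6 m = 11.04 m^2
TPH = 10000 / 11.04 = 906 trees/ha

906


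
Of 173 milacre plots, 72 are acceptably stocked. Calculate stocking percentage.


Formula: Stocking % = stocked plots / total plots * 100
Stocking = 72 / 173 * 100
Stocking = 0.4162 * 100 = 41.6%

41.6


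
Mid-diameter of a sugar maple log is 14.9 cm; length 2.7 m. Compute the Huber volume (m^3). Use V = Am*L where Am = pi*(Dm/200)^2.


Huber: V = Am * L,  Am = pi*(Dm/200)^2
Am = pi*(14.9/200)^2 = 0.017437 m^2
V = 0.017437*2.7 = 0.0471 m^3

0.0471


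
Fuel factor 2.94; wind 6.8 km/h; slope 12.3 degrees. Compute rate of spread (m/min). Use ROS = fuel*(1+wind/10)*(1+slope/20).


Formula: ROS = fuel * (1 + wind/10) * (1 + slope/20)
Wind factor = 1 + 6.8/10 = 1.68
Slope factor = 1 + 12.3/20 = 1.615
ROS = 2.94 * 1.68 * 1.615 = 7.98 m/min

7.98


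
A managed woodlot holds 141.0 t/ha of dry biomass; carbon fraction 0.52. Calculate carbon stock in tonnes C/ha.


Formula: Carbon Stock = Biomass * Carbon Fraction
C = 141.0 t/ha * 0.52
C = 73.3 t C/ha

73.3


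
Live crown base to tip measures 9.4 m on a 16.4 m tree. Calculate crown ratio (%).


Formula: Crown Ratio = (Crown Length / Total Height) * 100
CR = (9.4 m / 16.4 m) * 100
CR = 0.5732 * 100 = 57.3%

57.3


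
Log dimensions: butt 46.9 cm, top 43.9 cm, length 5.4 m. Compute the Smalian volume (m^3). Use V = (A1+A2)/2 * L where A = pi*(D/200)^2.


Smalian: V = (A1 + A2)/2 * L,  A = pi*(D/200)^2
A1 = pi*(46.9/200)^2 = 0.172757 m^2
A2 = pi*(43.9/200)^2 = 0.151363 m^2
V = (0.172757+0.151363)/2*5.4 = 0.8751 m^3

0.8751


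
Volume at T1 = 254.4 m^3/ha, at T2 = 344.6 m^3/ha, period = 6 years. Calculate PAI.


Formula: PAI = (V_T2 - V_T1) / (T2 - T1)
Volume increment = 344.6 - 254.4 = 90.2 m^3/ha
PAI = 90.2 / 6 = 15.03 m^3/ha/year

15.03


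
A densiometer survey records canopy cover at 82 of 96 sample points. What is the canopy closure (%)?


Formula: Canopy closure = covered points / total points * 100
Closure = 82 / 96 * 100
Closure = 0.8542 * 100 = 85.4%

85.4


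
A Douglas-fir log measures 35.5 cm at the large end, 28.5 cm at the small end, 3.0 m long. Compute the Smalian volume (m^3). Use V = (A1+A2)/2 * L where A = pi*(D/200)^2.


Smalian: V = (A1 + A2)/2 * L,  A = pi*(D/200)^2
A1 = pi*(35.5/200)^2 = 0.09898 m^2
A2 = pi*(28.5/200)^2 = 0.063794 m^2
V = (0.09898+0.063794)/2*3.0 = 0.2442 m^3

0.2442


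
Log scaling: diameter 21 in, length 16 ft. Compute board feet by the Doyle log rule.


Doyle: BF = (D - 4)^2 * L / 16
Adjusted diameter = 21 - 4 = 17 in
(D-4)^2 = 17^2 = 289
BF = 289 * 16 / 16 = 289 BF

289


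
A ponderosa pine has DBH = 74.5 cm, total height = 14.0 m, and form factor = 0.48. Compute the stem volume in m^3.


Formula: V = pi * (DBH/200)^2 * H * ff
Radius = DBH/200 = 74.5/200 = 0.3725 m
Radius^2 = 0.3725^2 = 0.13875625 m^2
V = pi * 0.13875625 * 14.0 * 0.48
V = 2.929 m^3

2.929


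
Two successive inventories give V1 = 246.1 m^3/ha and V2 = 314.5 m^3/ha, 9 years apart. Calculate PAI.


Formula: PAI = (V_T2 - V_T1) / (T2 - T1)
Volume increment = 314.5 - 246.1 = 68.4 m^3/ha
PAI = 68.4 / 9 = 7.6 m^3/ha/year

7.6


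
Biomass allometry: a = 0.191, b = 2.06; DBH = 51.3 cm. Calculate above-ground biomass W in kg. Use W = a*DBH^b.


Formula: W = a * DBH^b  (allometric power law)
DBH^b = 51.3^2.06 = 3333.0496
W = 0.191 * 3333.0496 = 636.6 kg

636.6


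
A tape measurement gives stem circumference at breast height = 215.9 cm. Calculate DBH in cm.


Formula: DBH = C / pi
DBH = 215.9 / pi
pi = 3.14159...
DBH = 68.7 cm

68.7


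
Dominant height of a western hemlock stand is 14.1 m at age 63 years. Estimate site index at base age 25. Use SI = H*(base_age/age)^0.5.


Formula: SI = H_dom * (base_age / age)^0.5
Age ratio = 25 / 63 = 0.39683
sqrt(age_ratio) = 0.62994
SI = 14.1 * 0.62994 = 8.9 m

8.9


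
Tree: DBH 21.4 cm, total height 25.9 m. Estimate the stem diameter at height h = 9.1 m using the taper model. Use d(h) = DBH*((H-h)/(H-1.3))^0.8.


Taper: d(h) = DBH * ((H - h) / (H - 1.3))^0.8
Numerator = H - h = 25.9 - 9.1 = 16.8 m
Denominator = H - 1.3 = 25.9 - 1.3 = 24.6 m
Ratio = 16.8 / 24.6 = 0.68293
d = 21.4 * 0.68293^0.8 = 15.8 cm

15.8


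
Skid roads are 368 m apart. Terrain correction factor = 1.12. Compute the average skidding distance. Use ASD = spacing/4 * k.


Formula: ASD = (spacing / 4) * correction
Uncorrected distance = spacing / 4 = 368 / 4 = 92 m
ASD = 92 * 1.12 = 103 m

103


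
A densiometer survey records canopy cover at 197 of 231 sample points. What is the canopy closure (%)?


Formula: Canopy closure = covered points / total points * 100
Closure = 197 / 231 * 100
Closure = 0.8528 * 100 = 85.3%

85.3


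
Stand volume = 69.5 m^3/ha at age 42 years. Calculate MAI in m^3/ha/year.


Formula: MAI = Total Volume / Stand Age
MAI = 69.5 m^3/ha / 42 years
MAI = 1.65 m^3/ha/year

1.65


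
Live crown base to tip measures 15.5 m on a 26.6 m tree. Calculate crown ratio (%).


Formula: Crown Ratio = (Crown Length / Total Height) * 100
CR = (15.5 m / 26.6 m) * 100
CR = 0.5827 * 100 = 58.3%

58.3


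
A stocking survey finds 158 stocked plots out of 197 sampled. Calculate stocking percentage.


Formula: Stocking % = stocked plots / total plots * 100
Stocking = 158 / 197 * 100
Stocking = 0.802 * 100 = 80.2%

80.2


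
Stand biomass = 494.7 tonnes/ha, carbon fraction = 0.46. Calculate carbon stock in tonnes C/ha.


Formula: Carbon Stock = Biomass * Carbon Fraction
C = 494.7 t/ha * 0.46
C = 227.6 t C/ha

227.6


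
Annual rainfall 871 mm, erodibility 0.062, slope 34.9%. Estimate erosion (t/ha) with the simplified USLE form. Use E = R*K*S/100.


Formula: E = R * K * S / 100  (simplified USLE)
R * K = 871 * 0.062 = 54.002
E = 54.002 * 34.9 / 100 = 18.85 t/ha

18.85


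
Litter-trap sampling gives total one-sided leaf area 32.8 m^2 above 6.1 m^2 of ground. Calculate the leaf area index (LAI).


Formula: LAI = total leaf area / ground area  (dimensionless)
LAI = 32.8 m^2 / 6.1 m^2
LAI = 5.38

5.38


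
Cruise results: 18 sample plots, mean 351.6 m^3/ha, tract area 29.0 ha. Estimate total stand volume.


Formula: Total Volume = Mean Volume per ha * Total Area
Total Volume = 351.6 m^3/ha * 29.0 ha
Total Volume = 10196 m^3

10196


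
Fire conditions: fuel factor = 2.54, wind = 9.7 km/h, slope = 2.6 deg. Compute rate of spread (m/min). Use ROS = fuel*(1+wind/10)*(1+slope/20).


Formula: ROS = fuel * (1 + wind/10) * (1 + slope/20)
Wind factor = 1 + 9.7/10 = 1.97
Slope factor = 1 + 2.6/20 = 1.13
ROS = 2.54 * 1.97 * 1.13 = 5.65 m/min

5.65


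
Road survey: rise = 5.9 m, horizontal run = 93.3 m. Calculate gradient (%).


Formula: Gradient = rise / run * 100
Gradient = 5.9 / 93.3 * 100 = 6.3%

6.3


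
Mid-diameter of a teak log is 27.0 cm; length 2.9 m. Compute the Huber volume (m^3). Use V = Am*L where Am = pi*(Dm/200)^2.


Huber: V = Am * L,  Am = pi*(Dm/200)^2
Am = pi*(27.0/200)^2 = 0.057256 m^2
V = 0.057256*2.9 = 0.166 m^3

0.166


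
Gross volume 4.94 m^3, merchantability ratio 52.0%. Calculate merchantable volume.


Formula: MV = V_total * (merchantable_pct / 100)
Merchantable fraction = 52.0% / 100 = 0.52
MV = 4.94 m^3 * 0.52 = 2.569 m^3

2.569


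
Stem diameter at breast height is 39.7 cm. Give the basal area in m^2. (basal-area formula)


Formula: BA = pi * (DBH/2)^2 / 10000  (cm^2 to m^2)
Radius = DBH/2 = 39.7/2 = 19.85 cm
BA = pi * 19.85^2 / 10000
   = 1237.8582 cm^2 / 10000
   = 0.1238 m^2

0.1238


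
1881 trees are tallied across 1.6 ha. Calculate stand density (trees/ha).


Formula: Stand Density = N_trees / Area_ha
Density = 1881 trees / 1.6 ha
Density = 1176 trees/ha

1176


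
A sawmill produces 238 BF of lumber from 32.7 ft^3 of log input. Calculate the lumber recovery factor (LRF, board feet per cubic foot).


Formula: LRF = Lumber Output (BF) / Log Input (ft^3)
LRF = 238 BF / 32.7 ft^3
LRF = 7.28 BF/ft^3

7.28


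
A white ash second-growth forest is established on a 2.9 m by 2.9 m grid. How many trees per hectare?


Formula: TPH = 10000 m^2/ha / (spacing_x * spacing_y)
Area per tree = 2.9 m * 2.9 m = 8.41 m^2
TPH = 10000 / 8.41 = 1189 trees/ha

1189


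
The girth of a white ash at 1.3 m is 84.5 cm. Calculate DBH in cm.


Formula: DBH = C / pi
DBH = 84.5 / pi
pi = 3.14159...
DBH = 26.9 cm

26.9


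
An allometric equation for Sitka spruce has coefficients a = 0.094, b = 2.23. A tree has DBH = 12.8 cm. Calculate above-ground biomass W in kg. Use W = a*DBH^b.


Formula: W = a * DBH^b  (allometric power law)
DBH^b = 12.8^2.23 = 294.4952
W = 0.094 * 294.4952 = 27.7 kg

27.7


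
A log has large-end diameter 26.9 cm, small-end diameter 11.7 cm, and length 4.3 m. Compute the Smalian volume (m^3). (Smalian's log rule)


Smalian: V = (A1 + A2)/2 * L,  A = pi*(D/200)^2
A1 = pi*(26.9/200)^2 = 0.056832 m^2
A2 = pi*(11.7/200)^2 = 0.010751 m^2
V = (0.056832+0.010751)/2*4.3 = 0.1453 m^3

0.1453


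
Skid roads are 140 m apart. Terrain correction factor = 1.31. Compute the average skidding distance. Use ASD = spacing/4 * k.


Formula: ASD = (spacing / 4) * correction
Uncorrected distance = spacing / 4 = 140 / 4 = 35 m
ASD = 35 * 1.31 = 46 m

46


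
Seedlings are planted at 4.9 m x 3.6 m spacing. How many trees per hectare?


Formula: TPH = 10000 m^2/ha / (spacing_x * spacing_y)
Area per tree = 4.9 m * 3.6 m = 17.64 m^2
TPH = 10000 / 17.64 = 567 trees/ha

567


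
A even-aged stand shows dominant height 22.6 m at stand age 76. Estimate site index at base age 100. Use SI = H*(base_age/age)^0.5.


Formula: SI = H_dom * (base_age / age)^0.5
Age ratio = 100 / 76 = 1.31579
sqrt(age_ratio) = 1.14708
SI = 22.6 * 1.14708 = 25.9 m

25.9


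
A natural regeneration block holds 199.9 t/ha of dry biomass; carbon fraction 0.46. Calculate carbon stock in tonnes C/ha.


Formula: Carbon Stock = Biomass * Carbon Fraction
C = 199.9 t/ha * 0.46
C = 92.0 t C/ha

92.0


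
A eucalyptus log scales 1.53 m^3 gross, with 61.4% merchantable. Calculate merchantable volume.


Formula: MV = V_total * (merchantable_pct / 100)
Merchantable fraction = 61.4% / 100 = 0.614
MV = 1.53 m^3 * 0.614 = 0.939 m^3

0.939


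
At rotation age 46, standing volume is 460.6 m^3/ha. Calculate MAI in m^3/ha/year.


Formula: MAI = Total Volume / Stand Age
MAI = 460.6 m^3/ha / 46 years
MAI = 10.01 m^3/ha/year

10.01


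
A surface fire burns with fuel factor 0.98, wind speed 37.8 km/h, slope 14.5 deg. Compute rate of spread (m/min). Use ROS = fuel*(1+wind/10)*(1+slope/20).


Formula: ROS = fuel * (1 + wind/10) * (1 + slope/20)
Wind factor = 1 + 37.8/10 = 4.78
Slope factor = 1 + 14.5/20 = 1.725
ROS = 0.98 * 4.78 * 1.725 = 8.08 m/min

8.08


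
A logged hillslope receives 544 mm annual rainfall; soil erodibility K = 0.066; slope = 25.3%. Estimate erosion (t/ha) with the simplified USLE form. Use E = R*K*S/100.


Formula: E = R * K * S / 100  (simplified USLE)
R * K = 544 * 0.066 = 35.904
E = 35.904 * 25.3 / 100 = 9.08 t/ha

9.08


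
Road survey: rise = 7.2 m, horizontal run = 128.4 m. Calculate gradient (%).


Formula: Gradient = rise / run * 100
Gradient = 7.2 / 128.4 * 100 = 5.6%

5.6


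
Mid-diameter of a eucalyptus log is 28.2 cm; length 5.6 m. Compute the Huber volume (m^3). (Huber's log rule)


Huber: V = Am * L,  Am = pi*(Dm/200)^2
Am = pi*(28.2/200)^2 = 0.062458 m^2
V = 0.062458*5.6 = 0.3498 m^3

0.3498


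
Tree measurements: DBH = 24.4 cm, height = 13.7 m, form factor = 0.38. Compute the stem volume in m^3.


Formula: V = pi * (DBH/200)^2 * H * ff
Radius = DBH/200 = 24.4/200 = 0.122 m
Radius^2 = 0.122^2 = 0.014884 m^2
V = pi * 0.014884 * 13.7 * 0.38
V = 0.243 m^3

0.243


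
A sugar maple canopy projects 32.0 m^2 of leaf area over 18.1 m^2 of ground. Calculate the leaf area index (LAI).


Formula: LAI = total leaf area / ground area  (dimensionless)
LAI = 32.0 m^2 / 18.1 m^2
LAI = 1.77

1.77


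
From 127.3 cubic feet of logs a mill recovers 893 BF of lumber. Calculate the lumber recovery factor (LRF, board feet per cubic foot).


Formula: LRF = Lumber Output (BF) / Log Input (ft^3)
LRF = 893 BF / 127.3 ft^3
LRF = 7.01 BF/ft^3

7.01


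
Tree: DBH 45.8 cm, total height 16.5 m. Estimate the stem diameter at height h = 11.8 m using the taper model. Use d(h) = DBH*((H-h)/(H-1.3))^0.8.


Taper: d(h) = DBH * ((H - h) / (H - 1.3))^0.8
Numerator = H - h = 16.5 - 11.8 = 4.7 m
Denominator = H - 1.3 = 16.5 - 1.3 = 15.2 m
Ratio = 4.7 / 15.2 = 0.30921
d = 45.8 * 0.30921^0.8 = 17.9 cm

17.9


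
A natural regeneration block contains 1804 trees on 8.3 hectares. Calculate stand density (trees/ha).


Formula: Stand Density = N_trees / Area_ha
Density = 1804 trees / 8.3 ha
Density = 217 trees/ha

217


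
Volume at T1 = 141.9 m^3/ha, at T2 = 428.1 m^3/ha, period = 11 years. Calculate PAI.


Formula: PAI = (V_T2 - V_T1) / (T2 - T1)
Volume increment = 428.1 - 141.9 = 286.2 m^3/ha
PAI = 286.2 / 11 = 26.02 m^3/ha/year

26.02


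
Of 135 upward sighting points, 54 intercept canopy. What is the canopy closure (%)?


Formula: Canopy closure = covered points / total points * 100
Closure = 54 / 135 * 100
Closure = 0.4 * 100 = 40.0%

40.0


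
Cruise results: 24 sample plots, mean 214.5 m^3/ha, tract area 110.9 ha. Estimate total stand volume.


Formula: Total Volume = Mean Volume per ha * Total Area
Total Volume = 214.5 m^3/ha * 110.9 ha
Total Volume = 23788 m^3

23788


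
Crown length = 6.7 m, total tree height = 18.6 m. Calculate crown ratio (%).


Formula: Crown Ratio = (Crown Length / Total Height) * 100
CR = (6.7 m / 18.6 m) * 100
CR = 0.3602 * 100 = 36.0%

36.0


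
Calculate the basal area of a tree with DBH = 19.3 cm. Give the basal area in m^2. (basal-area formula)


Formula: BA = pi * (DBH/2)^2 / 10000  (cm^2 to m^2)
Radius = DBH/2 = 19.3/2 = 9.65 cm
BA = pi * 9.65^2 / 10000
   = 292.553 cm^2 / 10000
   = 0.0293 m^2

0.0293


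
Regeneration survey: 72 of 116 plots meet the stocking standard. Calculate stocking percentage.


Formula: Stocking % = stocked plots / total plots * 100
Stocking = 72 / 116 * 100
Stocking = 0.6207 * 100 = 62.1%

62.1


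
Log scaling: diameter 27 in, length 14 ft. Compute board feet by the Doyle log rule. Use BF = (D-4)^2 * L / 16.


Doyle: BF = (D - 4)^2 * L / 16
Adjusted diameter = 27 - 4 = 23 in
(D-4)^2 = 23^2 = 529
BF = 529 * 14 / 16 = 463 BF

463


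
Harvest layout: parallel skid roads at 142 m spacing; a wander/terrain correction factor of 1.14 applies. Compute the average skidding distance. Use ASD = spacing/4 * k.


Formula: ASD = (spacing / 4) * correction
Uncorrected distance = spacing / 4 = 142 / 4 = 35.5 m
ASD = 35.5 * 1.14 = 40 m

40


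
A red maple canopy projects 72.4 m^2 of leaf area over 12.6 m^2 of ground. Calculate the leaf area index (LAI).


Formula: LAI = total leaf area / ground area  (dimensionless)
LAI = 72.4 m^2 / 12.6 m^2
LAI = 5.75

5.75


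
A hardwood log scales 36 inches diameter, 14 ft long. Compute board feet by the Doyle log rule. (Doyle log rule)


Doyle: BF = (D - 4)^2 * L / 16
Adjusted diameter = 36 - 4 = 32 in
(D-4)^2 = 32^2 = 1024
BF = 1024 * 14 / 16 = 896 BF

896


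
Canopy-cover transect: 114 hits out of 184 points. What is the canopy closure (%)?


Formula: Canopy closure = covered points / total points * 100
Closure = 114 / 184 * 100
Closure = 0.6196 * 100 = 62.0%

62.0


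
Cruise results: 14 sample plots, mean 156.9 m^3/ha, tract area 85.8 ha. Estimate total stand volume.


Formula: Total Volume = Mean Volume per ha * Total Area
Total Volume = 156.9 m^3/ha * 85.8 ha
Total Volume = 13462 m^3

13462


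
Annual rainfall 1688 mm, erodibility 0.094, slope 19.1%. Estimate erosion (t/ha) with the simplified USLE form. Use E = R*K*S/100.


Formula: E = R * K * S / 100  (simplified USLE)
R * K = 1688 * 0.094 = 158.672
E = 158.672 * 19.1 / 100 = 30.31 t/ha

30.31


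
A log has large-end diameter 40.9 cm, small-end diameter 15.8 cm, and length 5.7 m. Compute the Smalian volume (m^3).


Smalian: V = (A1 + A2)/2 * L,  A = pi*(D/200)^2
A1 = pi*(40.9/200)^2 = 0.131382 m^2
A2 = pi*(15.8/200)^2 = 0.019607 m^2
V = (0.131382+0.019607)/2*5.7 = 0.4303 m^3

0.4303


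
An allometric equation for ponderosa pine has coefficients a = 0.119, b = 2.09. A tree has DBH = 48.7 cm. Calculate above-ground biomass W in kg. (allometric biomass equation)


Formula: W = a * DBH^b  (allometric power law)
DBH^b = 48.7^2.09 = 3364.6162
W = 0.119 * 3364.6162 = 400.4 kg

400.4


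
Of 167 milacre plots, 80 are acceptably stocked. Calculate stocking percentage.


Formula: Stocking % = stocked plots / total plots * 100
Stocking = 80 / 167 * 100
Stocking = 0.479 * 100 = 47.9%

47.9


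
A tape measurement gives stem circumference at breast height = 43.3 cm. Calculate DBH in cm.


Formula: DBH = C / pi
DBH = 43.3 / pi
pi = 3.14159...
DBH = 13.8 cm

13.8


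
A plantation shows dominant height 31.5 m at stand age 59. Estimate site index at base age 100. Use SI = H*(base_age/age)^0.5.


Formula: SI = H_dom * (base_age / age)^0.5
Age ratio = 100 / 59 = 1.69492
sqrt(age_ratio) = 1.30189
SI = 31.5 * 1.30189 = 41.0 m

41.0


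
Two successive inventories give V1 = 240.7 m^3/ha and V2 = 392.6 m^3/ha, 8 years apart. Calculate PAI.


Formula: PAI = (V_T2 - V_T1) / (T2 - T1)
Volume increment = 392.6 - 240.7 = 151.9 m^3/ha
PAI = 151.9 / 8 = 18.99 m^3/ha/year

18.99


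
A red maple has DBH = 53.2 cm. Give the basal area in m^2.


Formula: BA = pi * (DBH/2)^2 / 10000  (cm^2 to m^2)
Radius = DBH/2 = 53.2/2 = 26.6 cm
BA = pi * 26.6^2 / 10000
   = 2222.8653 cm^2 / 10000
   = 0.2223 m^2

0.2223


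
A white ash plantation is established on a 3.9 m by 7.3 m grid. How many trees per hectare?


Formula: TPH = 10000 m^2/ha / (spacing_x * spacing_y)
Area per tree = 3.9 m * 7.3 m = 28.47 m^2
TPH = 10000 / 28.47 = 351 trees/ha

351


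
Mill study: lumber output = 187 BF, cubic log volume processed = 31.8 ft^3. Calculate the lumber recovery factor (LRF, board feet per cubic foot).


Formula: LRF = Lumber Output (BF) / Log Input (ft^3)
LRF = 187 BF / 31.8 ft^3
LRF = 5.88 BF/ft^3

5.88


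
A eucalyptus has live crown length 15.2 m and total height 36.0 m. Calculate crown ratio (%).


Formula: Crown Ratio = (Crown Length / Total Height) * 100
CR = (15.2 m / 36.0 m) * 100
CR = 0.4222 * 100 = 42.2%

42.2


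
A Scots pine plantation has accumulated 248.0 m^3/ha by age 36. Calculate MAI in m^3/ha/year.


Formula: MAI = Total Volume / Stand Age
MAI = 248.0 m^3/ha / 36 years
MAI = 6.89 m^3/ha/year

6.89


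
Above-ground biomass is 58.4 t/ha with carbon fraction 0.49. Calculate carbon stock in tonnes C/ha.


Formula: Carbon Stock = Biomass * Carbon Fraction
C = 58.4 t/ha * 0.49
C = 28.6 t C/ha

28.6


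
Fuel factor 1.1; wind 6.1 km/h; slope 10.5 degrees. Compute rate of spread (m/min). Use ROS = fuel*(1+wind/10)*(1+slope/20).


Formula: ROS = fuel * (1 + wind/10) * (1 + slope/20)
Wind factor = 1 + 6.1/10 = 1.61
Slope factor = 1 + 10.5/20 = 1.525
ROS = 1.1 * 1.61 * 1.525 = 2.7 m/min

2.7


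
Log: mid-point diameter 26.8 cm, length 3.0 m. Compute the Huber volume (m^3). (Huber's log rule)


Huber: V = Am * L,  Am = pi*(Dm/200)^2
Am = pi*(26.8/200)^2 = 0.05641 m^2
V = 0.05641*3.0 = 0.1692 m^3

0.1692


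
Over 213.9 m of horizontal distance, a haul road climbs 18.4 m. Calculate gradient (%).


Formula: Gradient = rise / run * 100
Gradient = 18.4 / 213.9 * 100 = 8.6%

8.6


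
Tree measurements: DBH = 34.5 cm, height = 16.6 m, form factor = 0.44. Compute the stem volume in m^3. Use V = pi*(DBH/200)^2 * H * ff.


Formula: V = pi * (DBH/200)^2 * H * ff
Radius = DBH/200 = 34.5/200 = 0.1725 m
Radius^2 = 0.1725^2 = 0.02975625 m^2
V = pi * 0.02975625 * 16.6 * 0.44
V = 0.683 m^3

0.683


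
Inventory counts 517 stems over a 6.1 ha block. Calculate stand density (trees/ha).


Formula: Stand Density = N_trees / Area_ha
Density = 517 trees / 6.1 ha
Density = 85 trees/ha

85


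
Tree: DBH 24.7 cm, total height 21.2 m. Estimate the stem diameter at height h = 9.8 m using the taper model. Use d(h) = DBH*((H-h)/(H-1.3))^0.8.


Taper: d(h) = DBH * ((H - h) / (H - 1.3))^0.8
Numerator = H - h = 21.2 - 9.8 = 11.4 m
Denominator = H - 1.3 = 21.2 - 1.3 = 19.9 m
Ratio = 11.4 / 19.9 = 0.57286
d = 24.7 * 0.57286^0.8 = 15.8 cm

15.8


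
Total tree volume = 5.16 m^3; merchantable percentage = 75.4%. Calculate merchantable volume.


Formula: MV = V_total * (merchantable_pct / 100)
Merchantable fraction = 75.4% / 100 = 0.754
MV = 5.16 m^3 * 0.754 = 3.891 m^3

3.891


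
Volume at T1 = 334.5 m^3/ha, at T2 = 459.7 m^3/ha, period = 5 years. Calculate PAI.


Formula: PAI = (V_T2 - V_T1) / (T2 - T1)
Volume increment = 459.7 - 334.5 = 125.2 m^3/ha
PAI = 125.2 / 5 = 25.04 m^3/ha/year

25.04


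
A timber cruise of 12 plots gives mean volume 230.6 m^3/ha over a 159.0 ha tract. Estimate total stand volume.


Formula: Total Volume = Mean Volume per ha * Total Area
Total Volume = 230.6 m^3/ha * 159.0 ha
Total Volume = 36665 m^3

36665


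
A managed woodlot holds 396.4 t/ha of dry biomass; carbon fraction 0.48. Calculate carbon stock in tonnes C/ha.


Formula: Carbon Stock = Biomass * Carbon Fraction
C = 396.4 t/ha * 0.48
C = 190.3 t C/ha

190.3


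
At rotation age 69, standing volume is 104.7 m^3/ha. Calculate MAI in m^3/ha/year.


Formula: MAI = Total Volume / Stand Age
MAI = 104.7 m^3/ha / 69 years
MAI = 1.52 m^3/ha/year

1.52


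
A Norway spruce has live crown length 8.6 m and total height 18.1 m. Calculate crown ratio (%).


Formula: Crown Ratio = (Crown Length / Total Height) * 100
CR = (8.6 m / 18.1 m) * 100
CR = 0.4751 * 100 = 47.5%

47.5


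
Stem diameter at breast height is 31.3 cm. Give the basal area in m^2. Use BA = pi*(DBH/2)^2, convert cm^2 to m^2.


Formula: BA = pi * (DBH/2)^2 / 10000  (cm^2 to m^2)
Radius = DBH/2 = 31.3/2 = 15.65 cm
BA = pi * 15.65^2 / 10000
   = 769.4467 cm^2 / 10000
   = 0.0769 m^2

0.0769


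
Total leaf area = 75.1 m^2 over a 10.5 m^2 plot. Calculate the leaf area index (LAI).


Formula: LAI = total leaf area / ground area  (dimensionless)
LAI = 75.1 m^2 / 10.5 m^2
LAI = 7.15

7.15


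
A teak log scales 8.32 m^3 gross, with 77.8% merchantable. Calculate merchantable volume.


Formula: MV = V_total * (merchantable_pct / 100)
Merchantable fraction = 77.8% / 100 = 0.778
MV = 8.32 m^3 * 0.778 = 6.473 m^3

6.473


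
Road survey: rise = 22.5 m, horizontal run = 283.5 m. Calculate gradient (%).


Formula: Gradient = rise / run * 100
Gradient = 22.5 / 283.5 * 100 = 7.9%

7.9


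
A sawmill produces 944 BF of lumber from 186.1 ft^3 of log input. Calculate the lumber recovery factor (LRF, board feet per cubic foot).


Formula: LRF = Lumber Output (BF) / Log Input (ft^3)
LRF = 944 BF / 186.1 ft^3
LRF = 5.07 BF/ft^3

5.07


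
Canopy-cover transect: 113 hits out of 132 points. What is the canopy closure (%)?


Formula: Canopy closure = covered points / total points * 100
Closure = 113 / 132 * 100
Closure = 0.8561 * 100 = 85.6%

85.6


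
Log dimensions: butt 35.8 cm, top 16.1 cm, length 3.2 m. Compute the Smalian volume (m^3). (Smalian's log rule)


Smalian: V = (A1 + A2)/2 * L,  A = pi*(D/200)^2
A1 = pi*(35.8/200)^2 = 0.10066 m^2
A2 = pi*(16.1/200)^2 = 0.020358 m^2
V = (0.10066+0.020358)/2*3.2 = 0.1936 m^3

0.1936


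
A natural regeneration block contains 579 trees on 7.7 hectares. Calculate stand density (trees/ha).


Formula: Stand Density = N_trees / Area_ha
Density = 579 trees / 7.7 ha
Density = 75 trees/ha

75


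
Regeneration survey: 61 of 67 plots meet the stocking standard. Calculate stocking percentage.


Formula: Stocking % = stocked plots / total plots * 100
Stocking = 61 / 67 * 100
Stocking = 0.9104 * 100 = 91.0%

91.0


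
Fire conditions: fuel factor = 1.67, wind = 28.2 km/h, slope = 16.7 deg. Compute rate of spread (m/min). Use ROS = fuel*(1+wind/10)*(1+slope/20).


Formula: ROS = fuel * (1 + wind/10) * (1 + slope/20)
Wind factor = 1 + 28.2/10 = 3.82
Slope factor = 1 + 16.7/20 = 1.835
ROS = 1.67 * 3.82 * 1.835 = 11.71 m/min

11.71


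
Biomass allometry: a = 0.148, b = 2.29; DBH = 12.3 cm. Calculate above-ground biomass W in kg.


Formula: W = a * DBH^b  (allometric power law)
DBH^b = 12.3^2.29 = 313.244
W = 0.148 * 313.244 = 46.4 kg

46.4


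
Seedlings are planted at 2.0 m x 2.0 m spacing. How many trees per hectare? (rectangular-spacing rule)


Formula: TPH = 10000 m^2/ha / (spacing_x * spacing_y)
Area per tree = 2.0 m * 2.0 m = 4.0 m^2
TPH = 10000 / 4.0 = 2500 trees/ha

2500


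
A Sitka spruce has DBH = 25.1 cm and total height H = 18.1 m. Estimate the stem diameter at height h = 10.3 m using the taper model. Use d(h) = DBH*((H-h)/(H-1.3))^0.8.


Taper: d(h) = DBH * ((H - h) / (H - 1.3))^0.8
Numerator = H - h = 18.1 - 10.3 = 7.8 m
Denominator = H - 1.3 = 18.1 - 1.3 = 16.8 m
Ratio = 7.8 / 16.8 = 0.46429
d = 25.1 * 0.46429^0.8 = 13.6 cm

13.6


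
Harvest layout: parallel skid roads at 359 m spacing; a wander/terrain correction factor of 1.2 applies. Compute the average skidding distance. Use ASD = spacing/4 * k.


Formula: ASD = (spacing / 4) * correction
Uncorrected distance = spacing / 4 = 359 / 4 = 89.75 m
ASD = 89.75 * 1.2 = 108 m

108


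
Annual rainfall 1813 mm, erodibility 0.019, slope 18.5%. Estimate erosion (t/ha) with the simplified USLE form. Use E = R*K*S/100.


Formula: E = R * K * S / 100  (simplified USLE)
R * K = 1813 * 0.019 = 34.447
E = 34.447 * 18.5 / 100 = 6.37 t/ha

6.37


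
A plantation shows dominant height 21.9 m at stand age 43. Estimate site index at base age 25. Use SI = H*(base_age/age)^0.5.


Formula: SI = H_dom * (base_age / age)^0.5
Age ratio = 25 / 43 = 0.5814
sqrt(age_ratio) = 0.76249
SI = 21.9 * 0.76249 = 16.7 m

16.7


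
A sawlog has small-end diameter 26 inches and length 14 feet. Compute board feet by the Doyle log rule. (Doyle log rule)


Doyle: BF = (D - 4)^2 * L / 16
Adjusted diameter = 26 - 4 = 22 in
(D-4)^2 = 22^2 = 484
BF = 484 * 14 / 16 = 424 BF

424


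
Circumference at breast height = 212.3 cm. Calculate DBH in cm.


Formula: DBH = C / pi
DBH = 212.3 / pi
pi = 3.14159...
DBH = 67.6 cm

67.6


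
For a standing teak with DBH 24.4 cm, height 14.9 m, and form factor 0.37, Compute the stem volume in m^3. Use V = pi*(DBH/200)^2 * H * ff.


Formula: V = pi * (DBH/200)^2 * H * ff
Radius = DBH/200 = 24.4/200 = 0.122 m
Radius^2 = 0.122^2 = 0.014884 m^2
V = pi * 0.014884 * 14.9 * 0.37
V = 0.258 m^3

0.258


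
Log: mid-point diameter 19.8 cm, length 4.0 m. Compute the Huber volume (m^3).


Huber: V = Am * L,  Am = pi*(Dm/200)^2
Am = pi*(19.8/200)^2 = 0.030791 m^2
V = 0.030791*4.0 = 0.1232 m^3

0.1232


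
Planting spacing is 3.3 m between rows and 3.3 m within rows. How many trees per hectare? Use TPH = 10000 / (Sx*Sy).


Formula: TPH = 10000 m^2/ha / (spacing_x * spacing_y)
Area per tree = 3.3 m * 3.3 m = 10.89 m^2
TPH = 10000 / 10.89 = 918 trees/ha

918


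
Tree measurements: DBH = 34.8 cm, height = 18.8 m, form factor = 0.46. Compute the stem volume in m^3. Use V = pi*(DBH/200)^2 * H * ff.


Formula: V = pi * (DBH/200)^2 * H * ff
Radius = DBH/200 = 34.8/200 = 0.174 m
Radius^2 = 0.174^2 = 0.030276 m^2
V = pi * 0.030276 * 18.8 * 0.46
V = 0.823 m^3

0.823


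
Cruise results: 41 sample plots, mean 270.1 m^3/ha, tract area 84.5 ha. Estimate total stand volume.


Formula: Total Volume = Mean Volume per ha * Total Area
Total Volume = 270.1 m^3/ha * 84.5 ha
Total Volume = 22823 m^3

22823


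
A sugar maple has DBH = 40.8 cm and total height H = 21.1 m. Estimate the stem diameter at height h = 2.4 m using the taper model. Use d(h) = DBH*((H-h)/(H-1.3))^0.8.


Taper: d(h) = DBH * ((H - h) / (H - 1.3))^0.8
Numerator = H - h = 21.1 - 2.4 = 18.7 m
Denominator = H - 1.3 = 21.1 - 1.3 = 19.8 m
Ratio = 18.7 / 19.8 = 0.94444
d = 40.8 * 0.94444^0.8 = 39.0 cm

39.0


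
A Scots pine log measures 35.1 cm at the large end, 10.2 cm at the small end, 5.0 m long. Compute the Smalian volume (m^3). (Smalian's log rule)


Smalian: V = (A1 + A2)/2 * L,  A = pi*(D/200)^2
A1 = pi*(35.1/200)^2 = 0.096762 m^2
A2 = pi*(10.2/200)^2 = 0.008171 m^2
V = (0.096762+0.008171)/2*5.0 = 0.2623 m^3

0.2623


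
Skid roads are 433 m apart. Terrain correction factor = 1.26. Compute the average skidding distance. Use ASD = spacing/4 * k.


Formula: ASD = (spacing / 4) * correction
Uncorrected distance = spacing / 4 = 433 / 4 = 108.25 m
ASD = 108.25 * 1.26 = 136 m

136


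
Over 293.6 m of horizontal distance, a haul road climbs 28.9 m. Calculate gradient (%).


Formula: Gradient = rise / run * 100
Gradient = 28.9 / 293.6 * 100 = 9.8%

9.8


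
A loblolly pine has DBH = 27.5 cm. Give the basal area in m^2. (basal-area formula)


Formula: BA = pi * (DBH/2)^2 / 10000  (cm^2 to m^2)
Radius = DBH/2 = 27.5/2 = 13.75 cm
BA = pi * 13.75^2 / 10000
   = 593.9574 cm^2 / 10000
   = 0.0594 m^2

0.0594
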